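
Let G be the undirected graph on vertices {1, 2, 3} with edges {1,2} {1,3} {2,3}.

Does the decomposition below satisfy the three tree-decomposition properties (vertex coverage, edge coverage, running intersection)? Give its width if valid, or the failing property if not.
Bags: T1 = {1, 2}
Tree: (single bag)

No — vertex 3 appears in no bag.

A tree decomposition must satisfy three properties: every vertex lies in some bag; for every edge, both endpoints lie together in some bag; and for every vertex, the bags containing it form a connected subtree. Here vertex 3 appears in no bag, so the decomposition is invalid.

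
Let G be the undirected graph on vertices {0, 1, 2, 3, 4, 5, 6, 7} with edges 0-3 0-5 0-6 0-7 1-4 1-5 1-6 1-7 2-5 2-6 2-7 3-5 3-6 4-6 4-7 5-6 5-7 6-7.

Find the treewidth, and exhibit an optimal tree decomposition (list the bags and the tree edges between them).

Treewidth 3.
One such decomposition:
Bags: B1 = {1, 5, 6, 7}  B2 = {1, 4, 6, 7}  B3 = {0, 5, 6, 7}  B4 = {0, 3, 5, 6}  B5 = {2, 5, 6, 7}
Tree: B1–B2, B1–B3, B3–B4, B3–B5

Every bag has size at most 4, so the width is 4 − 1 = 3 and tw(G) ≤ 3. For the lower bound, the 4 vertices {1, 4, 6, 7} are pairwise adjacent, and any tree decomposition puts a clique entirely inside one bag — forcing width ≥ 3. Therefore the treewidth is 3.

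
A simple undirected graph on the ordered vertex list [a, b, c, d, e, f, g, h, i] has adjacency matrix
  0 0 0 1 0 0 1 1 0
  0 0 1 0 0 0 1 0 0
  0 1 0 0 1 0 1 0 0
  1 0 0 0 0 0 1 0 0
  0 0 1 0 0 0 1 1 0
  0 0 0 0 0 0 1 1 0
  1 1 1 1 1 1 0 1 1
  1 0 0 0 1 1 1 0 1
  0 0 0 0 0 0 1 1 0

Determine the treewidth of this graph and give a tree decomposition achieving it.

Each bag holds 3 vertices, so the decomposition has width 2, which upper-bounds the treewidth. For the lower bound, the 3 vertices {a, d, g} are pairwise adjacent, and any tree decomposition puts a clique entirely inside one bag — forcing width ≥ 2. Combining the bounds, tw(G) = 2.

Treewidth 2.
One optimal decomposition is:
Bags: B1 = {a, g, h}  B2 = {g, h, i}  B3 = {e, g, h}  B4 = {c, e, g}  B5 = {a, d, g}  B6 = {f, g, h}  B7 = {b, c, g}
Tree: B1–B2, B2–B3, B3–B4, B1–B5, B2–B6, B4–B7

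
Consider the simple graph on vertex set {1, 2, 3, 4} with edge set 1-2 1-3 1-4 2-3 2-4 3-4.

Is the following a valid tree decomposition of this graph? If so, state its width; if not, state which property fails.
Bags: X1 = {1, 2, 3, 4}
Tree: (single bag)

Every vertex of G appears in some bag (union = {1, 2, 3, 4}); every edge is covered by a bag; and for each vertex v the set of bags containing v is connected in the bag tree. The decomposition is therefore valid. The largest bag has 4 vertices, so the width is 3.

Yes; width 3.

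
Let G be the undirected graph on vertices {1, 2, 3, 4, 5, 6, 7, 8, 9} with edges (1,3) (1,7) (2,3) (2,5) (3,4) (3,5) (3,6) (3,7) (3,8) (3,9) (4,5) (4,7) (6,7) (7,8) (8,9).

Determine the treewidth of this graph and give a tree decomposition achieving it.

Treewidth 2.
Bags: B1 = {1, 3, 7}  B2 = {3, 7, 8}  B3 = {3, 6, 7}  B4 = {3, 4, 7}  B5 = {3, 8, 9}  B6 = {3, 4, 5}  B7 = {2, 3, 5}
Tree: B1–B2, B1–B3, B1–B4, B2–B5, B4–B6, B6–B7

The largest bag has 3 vertices, giving width 2; this decomposition certifies tw(G) ≤ 2. On the other hand G contains the 3-clique {3, 8, 9}. A clique must lie in a single bag of any decomposition, so no decomposition can have width below 2. Combining the bounds, tw(G) = 2.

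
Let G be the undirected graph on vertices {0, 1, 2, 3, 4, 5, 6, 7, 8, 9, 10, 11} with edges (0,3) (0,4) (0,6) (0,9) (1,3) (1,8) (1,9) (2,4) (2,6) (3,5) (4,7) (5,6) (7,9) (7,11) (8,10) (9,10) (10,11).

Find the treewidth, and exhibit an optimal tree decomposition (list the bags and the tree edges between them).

Every bag has size at most 4, so the width is 4 − 1 = 3 and tw(G) ≤ 3. For the lower bound: the 4 vertex sets {8,10,11}, {1}, {9}, {0,3,4,7} are disjoint, each induces a connected subgraph, and every pair is joined by at least one edge of G. Contracting each set to a single vertex therefore yields K_{4} as a minor, and since treewidth is minor-monotone, tw(G) ≥ tw(K_{4}) = 3. Hence tw(G) = 3 exactly.

Treewidth 3.
One optimal decomposition is:
Bags: B1 = {1, 8, 10, 11}  B2 = {1, 9, 10, 11}  B3 = {1, 7, 9, 11}  B4 = {1, 3, 7, 9}  B5 = {0, 3, 7, 9}  B6 = {0, 3, 4, 7}  B7 = {0, 3, 4, 5}  B8 = {0, 4, 5, 6}  B9 = {2, 4, 5, 6}
Tree: B1–B2, B2–B3, B3–B4, B4–B5, B5–B6, B6–B7, B7–B8, B8–B9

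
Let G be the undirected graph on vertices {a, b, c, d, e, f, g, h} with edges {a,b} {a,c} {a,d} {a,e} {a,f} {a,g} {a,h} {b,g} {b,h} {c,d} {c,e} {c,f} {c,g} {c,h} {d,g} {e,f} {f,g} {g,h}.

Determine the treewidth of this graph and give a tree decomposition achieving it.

Treewidth 3.
Bags: B1 = {a, c, g, h}  B2 = {a, c, d, g}  B3 = {a, c, f, g}  B4 = {a, b, g, h}  B5 = {a, c, e, f}
Tree: B1–B2, B1–B3, B1–B4, B3–B5

Every bag has size at most 4, so the width is 4 − 1 = 3 and tw(G) ≤ 3. On the other hand G contains the 4-clique {a, c, d, g}. A clique must lie in a single bag of any decomposition, so no decomposition can have width below 3. Therefore the treewidth is 3.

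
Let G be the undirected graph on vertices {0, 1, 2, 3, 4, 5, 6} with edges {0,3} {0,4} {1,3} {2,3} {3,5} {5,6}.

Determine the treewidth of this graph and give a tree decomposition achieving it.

The largest bag has 2 vertices, giving width 1; this decomposition certifies tw(G) ≤ 1. Since G has at least one edge (e.g. 5–3), it is not an edgeless graph, so tw(G) ≥ 1. Hence tw(G) = 1 exactly.

Treewidth 1.
Bags: B1 = {3, 5}  B2 = {2, 3}  B3 = {0, 3}  B4 = {1, 3}  B5 = {0, 4}  B6 = {5, 6}
Tree: B1–B2, B1–B3, B2–B4, B3–B5, B1–B6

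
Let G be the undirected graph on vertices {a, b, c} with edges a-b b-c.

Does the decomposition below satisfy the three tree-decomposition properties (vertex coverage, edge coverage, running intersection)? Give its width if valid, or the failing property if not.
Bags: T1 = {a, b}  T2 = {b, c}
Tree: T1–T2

Yes; width 1.

Every vertex of G appears in some bag (union = {a, b, c}); every edge is covered by a bag; and for each vertex v the set of bags containing v is connected in the bag tree. The decomposition is therefore valid. The largest bag has 2 vertices, so the width is 1.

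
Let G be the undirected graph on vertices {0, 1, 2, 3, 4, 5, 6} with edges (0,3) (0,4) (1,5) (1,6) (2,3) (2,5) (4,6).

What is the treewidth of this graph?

A width-2 tree decomposition is:
Bags: B1 = {0, 3, 4}  B2 = {2, 3, 4}  B3 = {2, 4, 5}  B4 = {1, 4, 5}  B5 = {1, 4, 6}
Tree: B1–B2, B2–B3, B3–B4, B4–B5
Every bag has size at most 3, so the width is 3 − 1 = 2 and tw(G) ≤ 2. Since 4–0–3–2–5–1–6–4 is a cycle in G, G is not acyclic. Forests are exactly the graphs of treewidth ≤ 1, so tw(G) ≥ 2. The upper and lower bounds meet at 2, so that is the treewidth.

2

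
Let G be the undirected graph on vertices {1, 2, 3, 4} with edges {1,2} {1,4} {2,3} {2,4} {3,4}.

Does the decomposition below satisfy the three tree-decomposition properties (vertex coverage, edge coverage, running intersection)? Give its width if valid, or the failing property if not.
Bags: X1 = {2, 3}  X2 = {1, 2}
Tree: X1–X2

No — vertex 4 appears in no bag.

A tree decomposition must satisfy three properties: every vertex lies in some bag; for every edge, both endpoints lie together in some bag; and for every vertex, the bags containing it form a connected subtree. Here vertex 4 appears in no bag, so the decomposition is invalid.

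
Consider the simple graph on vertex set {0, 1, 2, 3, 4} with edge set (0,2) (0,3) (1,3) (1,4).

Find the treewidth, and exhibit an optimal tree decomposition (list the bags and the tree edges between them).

Treewidth 1.
One such decomposition:
Bags: B1 = {1, 4}  B2 = {1, 3}  B3 = {0, 3}  B4 = {0, 2}
Tree: B1–B2, B2–B3, B3–B4

The largest bag has 2 vertices, giving width 1; this decomposition certifies tw(G) ≤ 1. Any graph with an edge has treewidth ≥ 1, and G has the edge 4–1. The upper and lower bounds meet at 1, so that is the treewidth.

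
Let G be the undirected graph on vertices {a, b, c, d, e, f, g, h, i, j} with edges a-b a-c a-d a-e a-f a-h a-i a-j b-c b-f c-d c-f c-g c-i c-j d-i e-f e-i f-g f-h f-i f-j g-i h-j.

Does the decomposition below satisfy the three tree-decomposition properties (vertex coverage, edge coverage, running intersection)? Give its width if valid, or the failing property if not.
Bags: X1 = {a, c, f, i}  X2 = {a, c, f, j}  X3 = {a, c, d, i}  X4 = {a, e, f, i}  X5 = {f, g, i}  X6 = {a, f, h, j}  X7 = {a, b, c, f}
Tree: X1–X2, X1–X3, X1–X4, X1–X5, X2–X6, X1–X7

A tree decomposition must satisfy three properties: every vertex lies in some bag; for every edge, both endpoints lie together in some bag; and for every vertex, the bags containing it form a connected subtree. Here edge (c,g) lies in no bag, so the decomposition is invalid.

No — edge (c,g) lies in no bag.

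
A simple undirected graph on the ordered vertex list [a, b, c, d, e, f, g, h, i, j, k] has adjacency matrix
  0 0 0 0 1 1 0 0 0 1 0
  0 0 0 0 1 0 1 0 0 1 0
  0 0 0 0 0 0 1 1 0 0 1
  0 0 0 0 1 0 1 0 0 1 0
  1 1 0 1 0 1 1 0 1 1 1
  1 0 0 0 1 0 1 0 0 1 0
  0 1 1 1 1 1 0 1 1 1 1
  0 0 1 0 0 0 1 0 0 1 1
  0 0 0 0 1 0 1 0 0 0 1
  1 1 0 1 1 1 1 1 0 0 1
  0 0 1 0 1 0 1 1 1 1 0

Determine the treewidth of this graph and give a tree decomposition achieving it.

Every bag has size at most 4, so the width is 4 − 1 = 3 and tw(G) ≤ 3. Conversely, {d, e, g, j} is a clique of size 4, and the vertices of any clique must share a bag in every tree decomposition; so some bag has ≥ 4 vertices and tw(G) ≥ 3. Combining the bounds, tw(G) = 3.

Treewidth 3.
One optimal decomposition is:
Bags: B1 = {d, e, g, j}  B2 = {e, g, j, k}  B3 = {b, e, g, j}  B4 = {e, g, i, k}  B5 = {g, h, j, k}  B6 = {c, g, h, k}  B7 = {e, f, g, j}  B8 = {a, e, f, j}
Tree: B1–B2, B1–B3, B2–B4, B2–B5, B5–B6, B3–B7, B7–B8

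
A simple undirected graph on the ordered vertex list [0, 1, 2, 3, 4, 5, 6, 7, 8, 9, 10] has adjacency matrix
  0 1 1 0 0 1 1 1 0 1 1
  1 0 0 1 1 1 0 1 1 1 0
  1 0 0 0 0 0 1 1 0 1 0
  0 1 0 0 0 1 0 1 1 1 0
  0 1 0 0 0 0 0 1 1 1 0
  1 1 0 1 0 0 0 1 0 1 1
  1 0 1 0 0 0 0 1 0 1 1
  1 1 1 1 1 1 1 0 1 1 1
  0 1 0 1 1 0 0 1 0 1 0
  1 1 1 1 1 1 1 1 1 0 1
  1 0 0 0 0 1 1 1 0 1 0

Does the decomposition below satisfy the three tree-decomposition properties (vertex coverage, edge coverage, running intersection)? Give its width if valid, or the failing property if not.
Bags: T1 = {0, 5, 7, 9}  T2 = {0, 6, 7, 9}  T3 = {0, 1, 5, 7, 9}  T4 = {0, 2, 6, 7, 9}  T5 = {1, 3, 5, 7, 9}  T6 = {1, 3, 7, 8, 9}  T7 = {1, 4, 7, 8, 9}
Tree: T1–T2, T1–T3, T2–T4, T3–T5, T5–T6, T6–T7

No — vertex 10 appears in no bag.

A tree decomposition must satisfy three properties: every vertex lies in some bag; for every edge, both endpoints lie together in some bag; and for every vertex, the bags containing it form a connected subtree. Here vertex 10 appears in no bag, so the decomposition is invalid.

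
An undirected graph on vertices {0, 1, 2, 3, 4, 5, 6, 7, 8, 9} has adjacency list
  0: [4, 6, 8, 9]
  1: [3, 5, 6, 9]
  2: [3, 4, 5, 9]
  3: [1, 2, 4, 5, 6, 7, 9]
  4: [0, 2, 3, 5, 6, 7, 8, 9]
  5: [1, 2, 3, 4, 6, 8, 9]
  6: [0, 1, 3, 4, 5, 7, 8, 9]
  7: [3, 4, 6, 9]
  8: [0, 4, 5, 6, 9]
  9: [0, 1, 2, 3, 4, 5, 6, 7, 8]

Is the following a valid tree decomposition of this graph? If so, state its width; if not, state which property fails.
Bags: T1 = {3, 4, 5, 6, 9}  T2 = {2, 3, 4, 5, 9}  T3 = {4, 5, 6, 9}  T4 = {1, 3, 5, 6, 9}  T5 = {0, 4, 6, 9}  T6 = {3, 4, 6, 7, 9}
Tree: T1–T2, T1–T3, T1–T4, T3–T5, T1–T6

No — vertex 8 appears in no bag.

A tree decomposition must satisfy three properties: every vertex lies in some bag; for every edge, both endpoints lie together in some bag; and for every vertex, the bags containing it form a connected subtree. Here vertex 8 appears in no bag, so the decomposition is invalid.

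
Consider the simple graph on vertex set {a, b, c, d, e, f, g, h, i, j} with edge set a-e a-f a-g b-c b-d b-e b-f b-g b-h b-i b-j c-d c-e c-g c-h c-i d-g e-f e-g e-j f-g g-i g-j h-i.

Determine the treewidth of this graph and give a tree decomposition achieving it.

Treewidth 3.
One such decomposition:
Bags: B1 = {b, c, e, g}  B2 = {b, c, g, i}  B3 = {b, c, d, g}  B4 = {b, e, f, g}  B5 = {a, e, f, g}  B6 = {b, c, h, i}  B7 = {b, e, g, j}
Tree: B1–B2, B2–B3, B1–B4, B4–B5, B2–B6, B1–B7

Each bag holds 4 vertices, so the decomposition has width 3, which upper-bounds the treewidth. For the lower bound, the 4 vertices {a, e, f, g} are pairwise adjacent, and any tree decomposition puts a clique entirely inside one bag — forcing width ≥ 3. Hence tw(G) = 3 exactly.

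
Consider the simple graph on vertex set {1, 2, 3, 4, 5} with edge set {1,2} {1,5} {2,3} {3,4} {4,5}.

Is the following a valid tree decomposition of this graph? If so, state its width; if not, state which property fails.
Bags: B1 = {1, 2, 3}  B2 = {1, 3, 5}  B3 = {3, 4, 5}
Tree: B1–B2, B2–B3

Yes; width 2.

Every vertex of G appears in some bag (union = {1, 2, 3, 4, 5}); every edge is covered by a bag; and for each vertex v the set of bags containing v is connected in the bag tree. The decomposition is therefore valid. The largest bag has 3 vertices, so the width is 2.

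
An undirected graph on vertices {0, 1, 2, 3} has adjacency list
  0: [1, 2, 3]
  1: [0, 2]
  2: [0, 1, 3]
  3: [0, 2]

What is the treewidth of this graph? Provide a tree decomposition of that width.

Every bag has size at most 3, so the width is 3 − 1 = 2 and tw(G) ≤ 2. On the other hand G contains the 3-clique {0, 1, 2}. A clique must lie in a single bag of any decomposition, so no decomposition can have width below 2. Hence tw(G) = 2 exactly.

Treewidth 2.
Bags: B1 = {0, 2, 3}  B2 = {0, 1, 2}
Tree: B1–B2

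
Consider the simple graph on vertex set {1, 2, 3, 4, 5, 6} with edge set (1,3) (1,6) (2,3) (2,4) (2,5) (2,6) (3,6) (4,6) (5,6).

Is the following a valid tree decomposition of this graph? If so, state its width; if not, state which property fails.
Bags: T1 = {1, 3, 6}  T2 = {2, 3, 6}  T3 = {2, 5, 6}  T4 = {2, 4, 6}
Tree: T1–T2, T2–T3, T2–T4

Vertex coverage: the bags together contain {1, 2, 3, 4, 5, 6}, the full vertex set. Edge coverage: each edge of G has both endpoints in at least one bag. Running intersection: for every vertex, the bags containing it form a connected subtree. All three properties hold, so this is a valid tree decomposition of width max|bag| − 1 = 2, and hence tw(G) ≤ 2.

Yes; width 2.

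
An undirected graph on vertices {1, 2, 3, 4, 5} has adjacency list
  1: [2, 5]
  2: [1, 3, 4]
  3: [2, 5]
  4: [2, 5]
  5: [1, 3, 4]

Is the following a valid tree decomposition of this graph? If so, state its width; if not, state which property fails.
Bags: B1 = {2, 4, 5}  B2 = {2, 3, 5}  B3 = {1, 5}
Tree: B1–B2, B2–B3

A tree decomposition must satisfy three properties: every vertex lies in some bag; for every edge, both endpoints lie together in some bag; and for every vertex, the bags containing it form a connected subtree. Here edge (2,1) lies in no bag, so the decomposition is invalid.

No — edge (2,1) lies in no bag.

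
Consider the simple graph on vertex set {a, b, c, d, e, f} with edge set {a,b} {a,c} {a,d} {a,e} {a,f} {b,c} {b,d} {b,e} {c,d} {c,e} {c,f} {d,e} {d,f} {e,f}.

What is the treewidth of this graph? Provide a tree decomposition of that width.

Treewidth 4.
Bags: B1 = {a, b, c, d, e}  B2 = {a, c, d, e, f}
Tree: B1–B2

The largest bag has 5 vertices, giving width 4; this decomposition certifies tw(G) ≤ 4. For the lower bound, the 5 vertices {a, c, d, e, f} are pairwise adjacent, and any tree decomposition puts a clique entirely inside one bag — forcing width ≥ 4. Hence tw(G) = 4 exactly.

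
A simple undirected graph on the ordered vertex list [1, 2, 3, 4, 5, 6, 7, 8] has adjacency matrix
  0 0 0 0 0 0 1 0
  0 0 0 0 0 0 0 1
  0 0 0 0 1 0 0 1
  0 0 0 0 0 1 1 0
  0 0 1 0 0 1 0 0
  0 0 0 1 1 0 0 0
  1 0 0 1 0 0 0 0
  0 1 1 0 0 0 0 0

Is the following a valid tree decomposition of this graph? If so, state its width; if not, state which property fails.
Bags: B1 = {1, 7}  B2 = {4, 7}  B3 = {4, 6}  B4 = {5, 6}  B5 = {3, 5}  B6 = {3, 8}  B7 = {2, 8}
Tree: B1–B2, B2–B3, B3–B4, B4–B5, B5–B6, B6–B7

Every vertex of G appears in some bag (union = {1, 2, 3, 4, 5, 6, 7, 8}); every edge is covered by a bag; and for each vertex v the set of bags containing v is connected in the bag tree. The decomposition is therefore valid. The largest bag has 2 vertices, so the width is 1.

Yes; width 1.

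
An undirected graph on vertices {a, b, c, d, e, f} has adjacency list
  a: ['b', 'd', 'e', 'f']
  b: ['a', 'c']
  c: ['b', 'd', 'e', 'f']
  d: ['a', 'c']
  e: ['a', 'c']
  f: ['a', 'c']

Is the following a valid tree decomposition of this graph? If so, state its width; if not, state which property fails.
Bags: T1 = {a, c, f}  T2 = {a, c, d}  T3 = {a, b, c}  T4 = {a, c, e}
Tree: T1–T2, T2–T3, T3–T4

Checking the three conditions: (i) the bags cover all of {a, b, c, d, e, f}; (ii) for each edge, some bag contains both endpoints; (iii) the bags containing any fixed vertex form a subtree. All hold, so the decomposition is valid with width 3 − 1 = 2.

Yes; width 2.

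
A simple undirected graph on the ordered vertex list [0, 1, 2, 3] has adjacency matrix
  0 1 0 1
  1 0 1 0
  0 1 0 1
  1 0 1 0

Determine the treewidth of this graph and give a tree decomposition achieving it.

The largest bag has 3 vertices, giving width 2; this decomposition certifies tw(G) ≤ 2. Since 2–1–0–3–2 is a cycle in G, G is not acyclic. Forests are exactly the graphs of treewidth ≤ 1, so tw(G) ≥ 2. Combining the bounds, tw(G) = 2.

Treewidth 2.
Bags: B1 = {0, 1, 2}  B2 = {0, 2, 3}
Tree: B1–B2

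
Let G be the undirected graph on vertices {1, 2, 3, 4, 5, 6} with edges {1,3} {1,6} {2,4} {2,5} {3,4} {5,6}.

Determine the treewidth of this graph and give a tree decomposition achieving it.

Treewidth 2.
Bags: B1 = {1, 5, 6}  B2 = {1, 2, 5}  B3 = {1, 2, 4}  B4 = {1, 3, 4}
Tree: B1–B2, B2–B3, B3–B4

Each bag holds 3 vertices, so the decomposition has width 2, which upper-bounds the treewidth. Since 1–6–5–2–4–3–1 is a cycle in G, G is not acyclic. Forests are exactly the graphs of treewidth ≤ 1, so tw(G) ≥ 2. Hence tw(G) = 2 exactly.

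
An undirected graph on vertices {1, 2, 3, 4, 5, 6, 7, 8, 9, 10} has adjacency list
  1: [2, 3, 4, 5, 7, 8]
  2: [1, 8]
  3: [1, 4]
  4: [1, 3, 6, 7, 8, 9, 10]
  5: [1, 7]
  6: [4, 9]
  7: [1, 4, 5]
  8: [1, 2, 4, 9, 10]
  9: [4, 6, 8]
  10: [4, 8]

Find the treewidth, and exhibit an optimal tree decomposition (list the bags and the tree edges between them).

Each bag holds 3 vertices, so the decomposition has width 2, which upper-bounds the treewidth. On the other hand G contains the 3-clique {1, 2, 8}. A clique must lie in a single bag of any decomposition, so no decomposition can have width below 2. Hence tw(G) = 2 exactly.

Treewidth 2.
One optimal decomposition is:
Bags: B1 = {1, 4, 8}  B2 = {1, 2, 8}  B3 = {1, 4, 7}  B4 = {4, 8, 9}  B5 = {4, 8, 10}  B6 = {4, 6, 9}  B7 = {1, 5, 7}  B8 = {1, 3, 4}
Tree: B1–B2, B1–B3, B1–B4, B4–B5, B4–B6, B3–B7, B1–B8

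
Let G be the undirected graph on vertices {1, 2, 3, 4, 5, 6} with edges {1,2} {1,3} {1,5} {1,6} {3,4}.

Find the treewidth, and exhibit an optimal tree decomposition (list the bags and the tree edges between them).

Each bag holds 2 vertices, so the decomposition has width 1, which upper-bounds the treewidth. G has an edge, so its treewidth is at least 1. The upper and lower bounds meet at 1, so that is the treewidth.

Treewidth 1.
One optimal decomposition is:
Bags: B1 = {1, 5}  B2 = {1, 3}  B3 = {3, 4}  B4 = {1, 2}  B5 = {1, 6}
Tree: B1–B2, B2–B3, B2–B4, B2–B5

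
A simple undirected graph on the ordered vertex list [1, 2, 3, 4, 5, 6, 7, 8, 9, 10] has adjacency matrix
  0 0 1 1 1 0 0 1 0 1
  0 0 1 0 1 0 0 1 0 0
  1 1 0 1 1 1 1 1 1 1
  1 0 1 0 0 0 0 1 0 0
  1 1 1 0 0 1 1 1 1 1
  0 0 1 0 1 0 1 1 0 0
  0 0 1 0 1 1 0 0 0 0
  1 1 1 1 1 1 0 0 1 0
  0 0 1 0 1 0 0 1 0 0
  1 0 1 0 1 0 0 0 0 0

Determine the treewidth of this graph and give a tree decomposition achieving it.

Every bag has size at most 4, so the width is 4 − 1 = 3 and tw(G) ≤ 3. For the lower bound, the 4 vertices {1, 3, 4, 8} are pairwise adjacent, and any tree decomposition puts a clique entirely inside one bag — forcing width ≥ 3. The upper and lower bounds meet at 3, so that is the treewidth.

Treewidth 3.
One optimal decomposition is:
Bags: B1 = {3, 5, 8, 9}  B2 = {3, 5, 6, 8}  B3 = {1, 3, 5, 8}  B4 = {3, 5, 6, 7}  B5 = {2, 3, 5, 8}  B6 = {1, 3, 5, 10}  B7 = {1, 3, 4, 8}
Tree: B1–B2, B1–B3, B2–B4, B3–B5, B3–B6, B3–B7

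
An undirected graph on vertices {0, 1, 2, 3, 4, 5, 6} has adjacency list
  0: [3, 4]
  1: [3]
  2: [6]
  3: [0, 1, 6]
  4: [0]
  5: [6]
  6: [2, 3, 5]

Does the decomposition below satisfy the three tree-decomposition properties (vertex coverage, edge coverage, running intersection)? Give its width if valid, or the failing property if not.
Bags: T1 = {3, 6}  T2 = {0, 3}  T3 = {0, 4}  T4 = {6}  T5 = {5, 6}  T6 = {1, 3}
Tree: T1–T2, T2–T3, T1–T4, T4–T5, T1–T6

A tree decomposition must satisfy three properties: every vertex lies in some bag; for every edge, both endpoints lie together in some bag; and for every vertex, the bags containing it form a connected subtree. Here vertex 2 appears in no bag, so the decomposition is invalid.

No — vertex 2 appears in no bag.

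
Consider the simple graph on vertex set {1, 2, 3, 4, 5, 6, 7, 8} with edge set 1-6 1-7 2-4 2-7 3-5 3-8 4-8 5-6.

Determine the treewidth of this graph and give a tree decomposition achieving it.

Each bag holds 3 vertices, so the decomposition has width 2, which upper-bounds the treewidth. Since 5–3–8–4–2–7–1–6–5 is a cycle in G, G is not acyclic. Forests are exactly the graphs of treewidth ≤ 1, so tw(G) ≥ 2. Combining the bounds, tw(G) = 2.

Treewidth 2.
One optimal decomposition is:
Bags: B1 = {3, 5, 8}  B2 = {4, 5, 8}  B3 = {2, 4, 5}  B4 = {2, 5, 7}  B5 = {1, 5, 7}  B6 = {1, 5, 6}
Tree: B1–B2, B2–B3, B3–B4, B4–B5, B5–B6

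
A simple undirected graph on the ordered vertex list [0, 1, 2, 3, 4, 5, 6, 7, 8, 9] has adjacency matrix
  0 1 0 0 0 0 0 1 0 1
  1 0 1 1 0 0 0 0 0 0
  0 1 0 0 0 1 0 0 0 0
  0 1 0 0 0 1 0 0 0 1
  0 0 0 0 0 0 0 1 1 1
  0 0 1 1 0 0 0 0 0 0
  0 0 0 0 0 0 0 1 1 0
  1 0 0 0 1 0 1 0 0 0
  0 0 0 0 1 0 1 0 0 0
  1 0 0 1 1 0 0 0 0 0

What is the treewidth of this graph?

A width-2 tree decomposition is:
Bags: B1 = {6, 7, 8}  B2 = {4, 7, 8}  B3 = {0, 4, 7}  B4 = {0, 4, 9}  B5 = {0, 1, 9}  B6 = {1, 3, 9}  B7 = {1, 2, 3}  B8 = {2, 3, 5}
Tree: B1–B2, B2–B3, B3–B4, B4–B5, B5–B6, B6–B7, B7–B8
Every bag has size at most 3, so the width is 3 − 1 = 2 and tw(G) ≤ 2. Since 6–8–4–7–6 is a cycle in G, G is not acyclic. Forests are exactly the graphs of treewidth ≤ 1, so tw(G) ≥ 2. The upper and lower bounds meet at 2, so that is the treewidth.

2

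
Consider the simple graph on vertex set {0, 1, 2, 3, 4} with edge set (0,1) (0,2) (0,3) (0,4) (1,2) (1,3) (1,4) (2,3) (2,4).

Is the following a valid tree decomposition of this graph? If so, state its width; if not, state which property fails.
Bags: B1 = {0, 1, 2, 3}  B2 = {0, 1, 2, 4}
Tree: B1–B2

Yes; width 3.

Vertex coverage: the bags together contain {0, 1, 2, 3, 4}, the full vertex set. Edge coverage: each edge of G has both endpoints in at least one bag. Running intersection: for every vertex, the bags containing it form a connected subtree. All three properties hold, so this is a valid tree decomposition of width max|bag| − 1 = 3, and hence tw(G) ≤ 3.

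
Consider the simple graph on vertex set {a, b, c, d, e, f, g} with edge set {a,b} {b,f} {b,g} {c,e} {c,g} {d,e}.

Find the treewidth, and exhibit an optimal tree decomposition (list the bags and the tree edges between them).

Treewidth 1.
One such decomposition:
Bags: B1 = {c, e}  B2 = {c, g}  B3 = {d, e}  B4 = {b, g}  B5 = {a, b}  B6 = {b, f}
Tree: B1–B2, B1–B3, B2–B4, B4–B5, B5–B6

The largest bag has 2 vertices, giving width 1; this decomposition certifies tw(G) ≤ 1. Since G has at least one edge (e.g. c–e), it is not an edgeless graph, so tw(G) ≥ 1. The upper and lower bounds meet at 1, so that is the treewidth.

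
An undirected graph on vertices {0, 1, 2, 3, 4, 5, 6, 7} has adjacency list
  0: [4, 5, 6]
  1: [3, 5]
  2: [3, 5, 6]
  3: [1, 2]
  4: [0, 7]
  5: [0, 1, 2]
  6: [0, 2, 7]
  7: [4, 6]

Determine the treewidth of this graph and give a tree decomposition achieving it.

The largest bag has 3 vertices, giving width 2; this decomposition certifies tw(G) ≤ 2. For the lower bound, G contains the cycle 4–7–6–0–4, so G is not a forest; only forests have treewidth ≤ 1, hence tw(G) ≥ 2. The upper and lower bounds meet at 2, so that is the treewidth.

Treewidth 2.
One optimal decomposition is:
Bags: B1 = {0, 4, 7}  B2 = {0, 6, 7}  B3 = {0, 5, 6}  B4 = {2, 5, 6}  B5 = {1, 2, 5}  B6 = {1, 2, 3}
Tree: B1–B2, B2–B3, B3–B4, B4–B5, B5–B6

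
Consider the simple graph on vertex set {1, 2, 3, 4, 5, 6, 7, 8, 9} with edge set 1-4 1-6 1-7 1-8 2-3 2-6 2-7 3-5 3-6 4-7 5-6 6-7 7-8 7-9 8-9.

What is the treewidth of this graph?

2

A width-2 tree decomposition is:
Bags: B1 = {2, 6, 7}  B2 = {1, 6, 7}  B3 = {2, 3, 6}  B4 = {3, 5, 6}  B5 = {1, 7, 8}  B6 = {1, 4, 7}  B7 = {7, 8, 9}
Tree: B1–B2, B1–B3, B3–B4, B2–B5, B2–B6, B5–B7
Each bag holds 3 vertices, so the decomposition has width 2, which upper-bounds the treewidth. Conversely, {2, 3, 6} is a clique of size 3, and the vertices of any clique must share a bag in every tree decomposition; so some bag has ≥ 3 vertices and tw(G) ≥ 2. Hence tw(G) = 2 exactly.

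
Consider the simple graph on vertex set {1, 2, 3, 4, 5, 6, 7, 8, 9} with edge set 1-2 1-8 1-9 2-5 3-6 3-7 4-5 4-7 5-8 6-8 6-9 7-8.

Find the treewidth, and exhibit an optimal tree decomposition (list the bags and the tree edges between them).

Treewidth 3.
One optimal decomposition is:
Bags: B1 = {1, 2, 5, 9}  B2 = {1, 5, 8, 9}  B3 = {5, 6, 8, 9}  B4 = {4, 5, 6, 8}  B5 = {4, 6, 7, 8}  B6 = {3, 4, 6, 7}
Tree: B1–B2, B2–B3, B3–B4, B4–B5, B5–B6

Each bag holds 4 vertices, so the decomposition has width 3, which upper-bounds the treewidth. For the lower bound: the 4 vertex sets {1,2,9}, {5}, {8}, {3,4,6,7} are disjoint, each induces a connected subgraph, and every pair is joined by at least one edge of G. Contracting each set to a single vertex therefore yields K_{4} as a minor, and since treewidth is minor-monotone, tw(G) ≥ tw(K_{4}) = 3. Therefore the treewidth is 3.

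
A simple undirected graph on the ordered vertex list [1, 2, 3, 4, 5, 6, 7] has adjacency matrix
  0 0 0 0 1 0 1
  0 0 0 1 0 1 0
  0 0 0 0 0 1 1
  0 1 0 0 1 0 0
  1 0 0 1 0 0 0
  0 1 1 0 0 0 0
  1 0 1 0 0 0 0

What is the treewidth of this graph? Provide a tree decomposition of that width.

Each bag holds 3 vertices, so the decomposition has width 2, which upper-bounds the treewidth. The edges 5–4–2–6–3–7–1–5 form a cycle, so G is not a tree and its treewidth is at least 2. Hence tw(G) = 2 exactly.

Treewidth 2.
Bags: B1 = {2, 4, 5}  B2 = {2, 5, 6}  B3 = {3, 5, 6}  B4 = {3, 5, 7}  B5 = {1, 5, 7}
Tree: B1–B2, B2–B3, B3–B4, B4–B5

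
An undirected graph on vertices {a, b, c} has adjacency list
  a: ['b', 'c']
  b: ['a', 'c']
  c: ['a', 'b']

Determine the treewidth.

A width-2 tree decomposition is:
Bags: B1 = {a, b, c}
Tree: (single bag)
With just one bag of size 3, the width is 3 − 1 = 2, so tw(G) ≤ 2. For the lower bound, the 3 vertices {a, b, c} are pairwise adjacent, and any tree decomposition puts a clique entirely inside one bag — forcing width ≥ 2. The upper and lower bounds meet at 2, so that is the treewidth.

2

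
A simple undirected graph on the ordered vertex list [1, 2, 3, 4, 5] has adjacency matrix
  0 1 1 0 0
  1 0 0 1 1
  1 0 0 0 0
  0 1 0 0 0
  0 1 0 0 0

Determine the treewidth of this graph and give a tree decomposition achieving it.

Treewidth 1.
One optimal decomposition is:
Bags: B1 = {2, 4}  B2 = {2, 5}  B3 = {1, 2}  B4 = {1, 3}
Tree: B1–B2, B2–B3, B3–B4

Every bag has size at most 2, so the width is 2 − 1 = 1 and tw(G) ≤ 1. G has an edge, so its treewidth is at least 1. Hence tw(G) = 1 exactly.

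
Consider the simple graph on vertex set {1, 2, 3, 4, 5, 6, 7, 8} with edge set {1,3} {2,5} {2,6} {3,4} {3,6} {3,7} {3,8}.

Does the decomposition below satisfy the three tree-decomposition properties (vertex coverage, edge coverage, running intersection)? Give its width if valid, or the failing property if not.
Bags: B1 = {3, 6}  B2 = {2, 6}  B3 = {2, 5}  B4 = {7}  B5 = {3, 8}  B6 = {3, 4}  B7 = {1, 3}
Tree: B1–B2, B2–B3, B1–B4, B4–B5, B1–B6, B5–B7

A tree decomposition must satisfy three properties: every vertex lies in some bag; for every edge, both endpoints lie together in some bag; and for every vertex, the bags containing it form a connected subtree. Here edge (3,7) lies in no bag, so the decomposition is invalid.

No — edge (3,7) lies in no bag.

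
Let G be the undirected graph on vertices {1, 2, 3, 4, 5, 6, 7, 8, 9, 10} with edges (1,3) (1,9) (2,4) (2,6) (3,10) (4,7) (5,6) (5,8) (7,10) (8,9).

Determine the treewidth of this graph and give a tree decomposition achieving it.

The largest bag has 3 vertices, giving width 2; this decomposition certifies tw(G) ≤ 2. The edges 2–4–7–10–3–1–9–8–5–6–2 form a cycle, so G is not a tree and its treewidth is at least 2. Combining the bounds, tw(G) = 2.

Treewidth 2.
Bags: B1 = {2, 4, 7}  B2 = {2, 7, 10}  B3 = {2, 3, 10}  B4 = {1, 2, 3}  B5 = {1, 2, 9}  B6 = {2, 8, 9}  B7 = {2, 5, 8}  B8 = {2, 5, 6}
Tree: B1–B2, B2–B3, B3–B4, B4–B5, B5–B6, B6–B7, B7–B8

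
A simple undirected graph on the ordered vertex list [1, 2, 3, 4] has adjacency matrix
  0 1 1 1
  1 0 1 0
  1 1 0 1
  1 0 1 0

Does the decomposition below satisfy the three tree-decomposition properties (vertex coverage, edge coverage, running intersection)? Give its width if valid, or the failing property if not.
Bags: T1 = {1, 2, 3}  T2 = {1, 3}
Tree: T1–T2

No — vertex 4 appears in no bag.

A tree decomposition must satisfy three properties: every vertex lies in some bag; for every edge, both endpoints lie together in some bag; and for every vertex, the bags containing it form a connected subtree. Here vertex 4 appears in no bag, so the decomposition is invalid.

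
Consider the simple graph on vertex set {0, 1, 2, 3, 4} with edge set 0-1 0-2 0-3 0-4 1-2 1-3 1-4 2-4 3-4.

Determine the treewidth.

3

A width-3 tree decomposition is:
Bags: B1 = {0, 1, 3, 4}  B2 = {0, 1, 2, 4}
Tree: B1–B2
The largest bag has 4 vertices, giving width 3; this decomposition certifies tw(G) ≤ 3. For the lower bound, the 4 vertices {0, 1, 2, 4} are pairwise adjacent, and any tree decomposition puts a clique entirely inside one bag — forcing width ≥ 3. Combining the bounds, tw(G) = 3.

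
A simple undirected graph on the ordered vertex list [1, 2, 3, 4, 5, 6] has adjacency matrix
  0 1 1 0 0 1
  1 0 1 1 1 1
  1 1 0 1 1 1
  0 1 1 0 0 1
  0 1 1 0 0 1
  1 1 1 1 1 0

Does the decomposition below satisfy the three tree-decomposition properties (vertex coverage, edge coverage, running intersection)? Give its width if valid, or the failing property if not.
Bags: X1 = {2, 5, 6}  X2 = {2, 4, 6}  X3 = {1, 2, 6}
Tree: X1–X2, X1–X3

A tree decomposition must satisfy three properties: every vertex lies in some bag; for every edge, both endpoints lie together in some bag; and for every vertex, the bags containing it form a connected subtree. Here vertex 3 appears in no bag, so the decomposition is invalid.

No — vertex 3 appears in no bag.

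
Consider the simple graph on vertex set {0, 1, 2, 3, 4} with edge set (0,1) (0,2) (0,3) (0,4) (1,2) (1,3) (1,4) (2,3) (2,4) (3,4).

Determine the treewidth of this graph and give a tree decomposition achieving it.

Treewidth 4.
One such decomposition:
Bags: B1 = {0, 1, 2, 3, 4}
Tree: (single bag)

A single bag containing all 5 vertices is trivially a valid decomposition of width 4. Conversely, {0, 1, 2, 3, 4} is a clique of size 5, and the vertices of any clique must share a bag in every tree decomposition; so some bag has ≥ 5 vertices and tw(G) ≥ 4. Combining the bounds, tw(G) = 4.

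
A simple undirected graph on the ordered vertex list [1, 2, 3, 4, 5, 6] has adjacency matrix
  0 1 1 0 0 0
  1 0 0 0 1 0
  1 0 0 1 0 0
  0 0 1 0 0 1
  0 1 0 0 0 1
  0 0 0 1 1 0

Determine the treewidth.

A width-2 tree decomposition is:
Bags: B1 = {1, 3, 4}  B2 = {1, 2, 4}  B3 = {2, 4, 5}  B4 = {4, 5, 6}
Tree: B1–B2, B2–B3, B3–B4
Each bag holds 3 vertices, so the decomposition has width 2, which upper-bounds the treewidth. For the lower bound, G contains the cycle 4–3–1–2–5–6–4, so G is not a forest; only forests have treewidth ≤ 1, hence tw(G) ≥ 2. The upper and lower bounds meet at 2, so that is the treewidth.

2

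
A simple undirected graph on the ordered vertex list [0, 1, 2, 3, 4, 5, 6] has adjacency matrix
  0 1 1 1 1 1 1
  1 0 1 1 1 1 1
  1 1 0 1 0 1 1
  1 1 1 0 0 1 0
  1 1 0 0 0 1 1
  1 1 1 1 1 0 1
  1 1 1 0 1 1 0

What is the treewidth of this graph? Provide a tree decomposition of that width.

Each bag holds 5 vertices, so the decomposition has width 4, which upper-bounds the treewidth. For the lower bound, the 5 vertices {0, 1, 2, 3, 5} are pairwise adjacent, and any tree decomposition puts a clique entirely inside one bag — forcing width ≥ 4. Therefore the treewidth is 4.

Treewidth 4.
One optimal decomposition is:
Bags: B1 = {0, 1, 2, 5, 6}  B2 = {0, 1, 2, 3, 5}  B3 = {0, 1, 4, 5, 6}
Tree: B1–B2, B1–B3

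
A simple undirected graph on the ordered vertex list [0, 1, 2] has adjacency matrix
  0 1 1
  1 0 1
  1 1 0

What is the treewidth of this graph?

A width-2 tree decomposition is:
Bags: B1 = {0, 1, 2}
Tree: (single bag)
With just one bag of size 3, the width is 3 − 1 = 2, so tw(G) ≤ 2. Conversely, {0, 1, 2} is a clique of size 3, and the vertices of any clique must share a bag in every tree decomposition; so some bag has ≥ 3 vertices and tw(G) ≥ 2. Therefore the treewidth is 2.

2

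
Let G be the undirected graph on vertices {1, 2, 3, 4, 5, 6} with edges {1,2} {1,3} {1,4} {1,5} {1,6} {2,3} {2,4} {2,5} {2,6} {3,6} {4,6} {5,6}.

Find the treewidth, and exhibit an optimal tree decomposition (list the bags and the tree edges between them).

The largest bag has 4 vertices, giving width 3; this decomposition certifies tw(G) ≤ 3. On the other hand G contains the 4-clique {1, 2, 3, 6}. A clique must lie in a single bag of any decomposition, so no decomposition can have width below 3. Combining the bounds, tw(G) = 3.

Treewidth 3.
One optimal decomposition is:
Bags: B1 = {1, 2, 5, 6}  B2 = {1, 2, 3, 6}  B3 = {1, 2, 4, 6}
Tree: B1–B2, B2–B3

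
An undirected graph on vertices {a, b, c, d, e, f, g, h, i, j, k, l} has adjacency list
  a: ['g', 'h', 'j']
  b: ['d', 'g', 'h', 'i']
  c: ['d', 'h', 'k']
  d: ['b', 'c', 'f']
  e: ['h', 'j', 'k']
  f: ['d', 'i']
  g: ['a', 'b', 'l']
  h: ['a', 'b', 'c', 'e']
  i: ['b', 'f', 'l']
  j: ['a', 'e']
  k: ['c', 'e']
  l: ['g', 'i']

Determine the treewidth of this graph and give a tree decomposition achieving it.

Each bag holds 4 vertices, so the decomposition has width 3, which upper-bounds the treewidth. For the lower bound: the 4 vertex sets {e,j,k}, {c}, {h}, {a,b,d,g} are disjoint, each induces a connected subgraph, and every pair is joined by at least one edge of G. Contracting each set to a single vertex therefore yields K_{4} as a minor, and since treewidth is minor-monotone, tw(G) ≥ tw(K_{4}) = 3. Hence tw(G) = 3 exactly.

Treewidth 3.
One optimal decomposition is:
Bags: B1 = {c, e, j, k}  B2 = {c, e, h, j}  B3 = {a, c, h, j}  B4 = {a, c, d, h}  B5 = {a, b, d, h}  B6 = {a, b, d, g}  B7 = {b, d, f, g}  B8 = {b, f, g, i}  B9 = {f, g, i, l}
Tree: B1–B2, B2–B3, B3–B4, B4–B5, B5–B6, B6–B7, B7–B8, B8–B9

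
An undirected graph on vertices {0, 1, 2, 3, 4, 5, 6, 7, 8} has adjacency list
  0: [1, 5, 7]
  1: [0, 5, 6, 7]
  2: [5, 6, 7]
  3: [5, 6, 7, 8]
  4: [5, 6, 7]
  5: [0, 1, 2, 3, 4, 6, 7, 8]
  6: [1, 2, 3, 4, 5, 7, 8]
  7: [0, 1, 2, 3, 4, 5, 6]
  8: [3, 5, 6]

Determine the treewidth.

A width-3 tree decomposition is:
Bags: B1 = {1, 5, 6, 7}  B2 = {2, 5, 6, 7}  B3 = {3, 5, 6, 7}  B4 = {0, 1, 5, 7}  B5 = {4, 5, 6, 7}  B6 = {3, 5, 6, 8}
Tree: B1–B2, B1–B3, B1–B4, B1–B5, B3–B6
Every bag has size at most 4, so the width is 4 − 1 = 3 and tw(G) ≤ 3. On the other hand G contains the 4-clique {0, 1, 5, 7}. A clique must lie in a single bag of any decomposition, so no decomposition can have width below 3. The upper and lower bounds meet at 3, so that is the treewidth.

3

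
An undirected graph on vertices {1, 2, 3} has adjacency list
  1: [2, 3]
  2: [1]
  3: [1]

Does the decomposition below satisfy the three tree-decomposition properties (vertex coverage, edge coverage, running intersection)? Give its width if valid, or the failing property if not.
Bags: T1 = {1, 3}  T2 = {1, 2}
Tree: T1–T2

Yes; width 1.

Every vertex of G appears in some bag (union = {1, 2, 3}); every edge is covered by a bag; and for each vertex v the set of bags containing v is connected in the bag tree. The decomposition is therefore valid. The largest bag has 2 vertices, so the width is 1.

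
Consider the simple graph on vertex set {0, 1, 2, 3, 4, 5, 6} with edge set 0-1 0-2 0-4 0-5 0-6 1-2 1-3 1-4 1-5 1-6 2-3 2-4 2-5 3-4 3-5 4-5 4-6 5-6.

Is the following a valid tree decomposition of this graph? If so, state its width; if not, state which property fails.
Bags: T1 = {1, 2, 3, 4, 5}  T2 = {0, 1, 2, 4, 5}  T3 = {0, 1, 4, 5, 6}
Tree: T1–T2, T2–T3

Yes; width 4.

Checking the three conditions: (i) the bags cover all of {0, 1, 2, 3, 4, 5, 6}; (ii) for each edge, some bag contains both endpoints; (iii) the bags containing any fixed vertex form a subtree. All hold, so the decomposition is valid with width 5 − 1 = 4.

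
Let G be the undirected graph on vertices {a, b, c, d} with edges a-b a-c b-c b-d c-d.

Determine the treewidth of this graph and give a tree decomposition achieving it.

The largest bag has 3 vertices, giving width 2; this decomposition certifies tw(G) ≤ 2. For the lower bound, the 3 vertices {b, c, d} are pairwise adjacent, and any tree decomposition puts a clique entirely inside one bag — forcing width ≥ 2. The upper and lower bounds meet at 2, so that is the treewidth.

Treewidth 2.
One optimal decomposition is:
Bags: B1 = {a, b, c}  B2 = {b, c, d}
Tree: B1–B2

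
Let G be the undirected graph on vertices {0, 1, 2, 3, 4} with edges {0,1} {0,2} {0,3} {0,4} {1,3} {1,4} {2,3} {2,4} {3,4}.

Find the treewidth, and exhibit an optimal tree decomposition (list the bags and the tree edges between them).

Treewidth 3.
One such decomposition:
Bags: B1 = {0, 1, 3, 4}  B2 = {0, 2, 3, 4}
Tree: B1–B2

The largest bag has 4 vertices, giving width 3; this decomposition certifies tw(G) ≤ 3. On the other hand G contains the 4-clique {0, 1, 3, 4}. A clique must lie in a single bag of any decomposition, so no decomposition can have width below 3. The upper and lower bounds meet at 3, so that is the treewidth.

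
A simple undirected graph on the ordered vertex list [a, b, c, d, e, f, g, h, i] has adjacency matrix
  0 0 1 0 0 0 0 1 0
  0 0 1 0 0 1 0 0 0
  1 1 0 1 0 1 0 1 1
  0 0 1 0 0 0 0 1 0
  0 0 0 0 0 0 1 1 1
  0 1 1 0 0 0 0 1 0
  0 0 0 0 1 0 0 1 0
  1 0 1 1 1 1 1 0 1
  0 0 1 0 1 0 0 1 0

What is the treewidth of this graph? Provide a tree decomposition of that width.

Treewidth 2.
Bags: B1 = {c, h, i}  B2 = {c, d, h}  B3 = {a, c, h}  B4 = {e, h, i}  B5 = {e, g, h}  B6 = {c, f, h}  B7 = {b, c, f}
Tree: B1–B2, B2–B3, B1–B4, B4–B5, B3–B6, B6–B7

The largest bag has 3 vertices, giving width 2; this decomposition certifies tw(G) ≤ 2. Conversely, {e, g, h} is a clique of size 3, and the vertices of any clique must share a bag in every tree decomposition; so some bag has ≥ 3 vertices and tw(G) ≥ 2. Combining the bounds, tw(G) = 2.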